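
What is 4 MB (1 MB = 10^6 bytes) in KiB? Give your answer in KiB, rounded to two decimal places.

3,906.25 KiB

4 MB = 4 × 10^6 bytes = 4,000,000 bytes
1 KiB = 1,024 bytes
4,000,000 / 1,024 = 3,906.25 KiB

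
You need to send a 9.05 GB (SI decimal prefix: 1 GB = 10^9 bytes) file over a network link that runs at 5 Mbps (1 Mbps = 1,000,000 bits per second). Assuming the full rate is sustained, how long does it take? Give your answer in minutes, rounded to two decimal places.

241.33 minutes

9.05 GB = 9,050,000,000 bytes = 72,400,000,000 bits
5 Mbps = 5,000,000 bits/s
time = 72,400,000,000 / 5,000,000 = 14,480.000 s
14,480.000 s / 60 = 241.33 minutes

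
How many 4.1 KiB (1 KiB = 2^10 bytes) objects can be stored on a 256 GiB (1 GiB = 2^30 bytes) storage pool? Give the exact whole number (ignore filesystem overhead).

Capacity: 256 GiB = 274,877,906,944 bytes
Per item: 4.1 KiB = 4,198.4 bytes
⌊274,877,906,944 / 4,198.4⌋ = 65,472,062

65,472,062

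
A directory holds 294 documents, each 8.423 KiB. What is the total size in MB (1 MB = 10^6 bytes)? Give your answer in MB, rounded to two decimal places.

Total = 294 × 8.423 KiB = 2476.362 KiB
= 2476.362 × 1,024 bytes = 2,535,794.688 bytes
1 MB = 1,000,000 bytes
2,535,794.688 / 1,000,000 = 2.54 MB

2.54 MB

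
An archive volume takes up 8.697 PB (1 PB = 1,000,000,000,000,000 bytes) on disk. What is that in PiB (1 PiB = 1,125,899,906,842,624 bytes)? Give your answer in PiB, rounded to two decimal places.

7.72 PiB

8.697 PB = 8.697 × 10^15 bytes = 8,697,000,000,000,000 bytes
1 PiB = 2^50 bytes = 1,125,899,906,842,624 bytes
8,697,000,000,000,000 / 1,125,899,906,842,624 = 7.72 PiB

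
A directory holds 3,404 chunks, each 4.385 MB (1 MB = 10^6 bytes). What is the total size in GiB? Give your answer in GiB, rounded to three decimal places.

Total = 3,404 × 4.385 MB = 14926.54 MB
= 14926.54 × 1,000,000 bytes = 14,926,540,000 bytes
1 GiB = 1,073,741,824 bytes
14,926,540,000 / 1,073,741,824 = 13.901 GiB

13.901 GiB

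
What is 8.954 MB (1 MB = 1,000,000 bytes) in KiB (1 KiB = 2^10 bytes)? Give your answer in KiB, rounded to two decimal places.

8.954 MB × 1,000,000 bytes/MB = 8,954,000 bytes
1 KiB = 1,024 bytes
8,954,000 / 1,024 = 8,744.14 KiB

8,744.14 KiB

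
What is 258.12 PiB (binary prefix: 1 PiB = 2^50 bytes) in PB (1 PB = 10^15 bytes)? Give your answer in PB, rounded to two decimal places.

290.62 PB

258.12 PiB = 258.12 × 2^50 bytes = 290,617,283,954,218,106.88 bytes
1 PB = 10^15 bytes = 1,000,000,000,000,000 bytes
290,617,283,954,218,106.88 / 1,000,000,000,000,000 = 290.62 PB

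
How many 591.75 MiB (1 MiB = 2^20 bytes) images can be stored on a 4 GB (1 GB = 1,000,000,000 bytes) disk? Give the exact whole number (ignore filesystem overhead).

Capacity: 4 GB = 4,000,000,000 bytes
Per item: 591.75 MiB = 620,494,848 bytes
⌊4,000,000,000 / 620,494,848⌋ = 6

6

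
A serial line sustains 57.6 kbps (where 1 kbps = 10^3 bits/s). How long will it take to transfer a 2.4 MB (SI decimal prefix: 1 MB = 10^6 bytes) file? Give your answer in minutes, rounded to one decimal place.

5.6 minutes

2.4 MB = 2,400,000 bytes = 19,200,000 bits
57.6 kbps = 57,600 bits/s
time = 19,200,000 / 57,600 = 333.33 s
333.33 s / 60 = 5.6 minutes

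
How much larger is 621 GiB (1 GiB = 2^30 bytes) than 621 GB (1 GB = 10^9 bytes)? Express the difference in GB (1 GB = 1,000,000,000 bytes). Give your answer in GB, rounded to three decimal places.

621 GiB = 621 × 1,073,741,824 = 666,793,672,704 bytes
621 GB = 621 × 1,000,000,000 = 621,000,000,000 bytes
difference = 45,793,672,704 bytes
45,793,672,704 / 1,000,000,000 = 45.794 GB

45.794 GB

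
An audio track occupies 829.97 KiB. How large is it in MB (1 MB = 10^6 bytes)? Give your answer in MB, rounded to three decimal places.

0.850 MB

829.97 KiB = 829.97 × 2^10 bytes = 849,889.28 bytes
1 MB = 1,000,000 bytes
849,889.28 / 1,000,000 = 0.850 MB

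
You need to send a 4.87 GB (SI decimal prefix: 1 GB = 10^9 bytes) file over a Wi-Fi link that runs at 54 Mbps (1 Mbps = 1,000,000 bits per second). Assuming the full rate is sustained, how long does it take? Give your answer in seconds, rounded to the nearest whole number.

4.87 GB = 4,870,000,000 bytes = 38,960,000,000 bits
54 Mbps = 54,000,000 bits/s
time = 38,960,000,000 / 54,000,000 = 721 s

721 seconds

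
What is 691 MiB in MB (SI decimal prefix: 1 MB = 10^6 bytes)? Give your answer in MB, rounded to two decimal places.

724.57 MB

691 MiB = 691 × 2^20 bytes = 724,566,016 bytes
1 MB = 1,000,000 bytes
724,566,016 / 1,000,000 = 724.57 MB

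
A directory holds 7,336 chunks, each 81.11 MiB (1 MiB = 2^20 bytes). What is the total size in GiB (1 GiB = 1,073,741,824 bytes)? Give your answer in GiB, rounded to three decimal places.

Total = 7,336 × 81.11 MiB = 595022.96 MiB
= 595022.96 × 1,048,576 bytes = 623,926,795,304.96 bytes
1 GiB = 1,073,741,824 bytes
623,926,795,304.96 / 1,073,741,824 = 581.077 GiB

581.077 GiB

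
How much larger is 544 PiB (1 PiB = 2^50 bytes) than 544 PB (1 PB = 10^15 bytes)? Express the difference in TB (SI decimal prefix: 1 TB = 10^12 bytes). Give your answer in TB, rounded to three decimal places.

68,489.549 TB

544 PiB = 544 × 1,125,899,906,842,624 = 612,489,549,322,387,456 bytes
544 PB = 544 × 1,000,000,000,000,000 = 544,000,000,000,000,000 bytes
difference = 68,489,549,322,387,456 bytes
68,489,549,322,387,456 / 1,000,000,000,000 = 68,489.549 TB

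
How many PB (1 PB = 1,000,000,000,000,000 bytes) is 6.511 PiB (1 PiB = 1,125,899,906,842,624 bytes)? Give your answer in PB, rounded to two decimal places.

7.33 PB

6.511 PiB × 1,125,899,906,842,624 bytes/PiB = 7,330,734,293,452,324.864 bytes
1 PB = 1,000,000,000,000,000 bytes
7,330,734,293,452,324.864 / 1,000,000,000,000,000 = 7.33 PB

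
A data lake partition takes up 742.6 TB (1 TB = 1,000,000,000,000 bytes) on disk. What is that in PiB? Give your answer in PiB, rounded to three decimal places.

742.6 TB = 742.6 × 10^12 bytes = 742,600,000,000,000 bytes
1 PiB = 1,125,899,906,842,624 bytes
742,600,000,000,000 / 1,125,899,906,842,624 = 0.660 PiB

0.660 PiB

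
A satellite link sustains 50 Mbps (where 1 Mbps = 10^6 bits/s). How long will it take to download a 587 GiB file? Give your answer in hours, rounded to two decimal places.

587 GiB = 630,286,450,688 bytes = 5,042,291,605,504 bits
50 Mbps = 50,000,000 bits/s
time = 5,042,291,605,504 / 50,000,000 = 100,845.8321 s
100,845.8321 s / 3600 = 28.01 hours

28.01 hours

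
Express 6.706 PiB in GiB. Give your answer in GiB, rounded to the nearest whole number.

7,031,751 GiB

6.706 PiB = 6.706 × 2^50 bytes = 7,550,284,775,286,636.544 bytes
1 GiB = 1,073,741,824 bytes
7,550,284,775,286,636.544 / 1,073,741,824 = 7,031,751 GiB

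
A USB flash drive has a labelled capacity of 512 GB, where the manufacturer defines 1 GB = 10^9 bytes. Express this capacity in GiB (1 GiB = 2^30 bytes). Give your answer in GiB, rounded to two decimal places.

512 GB = 512 × 10^9 bytes = 512,000,000,000 bytes
1 GiB = 1,073,741,824 bytes
512,000,000,000 / 1,073,741,824 = 476.84 GiB

476.84 GiB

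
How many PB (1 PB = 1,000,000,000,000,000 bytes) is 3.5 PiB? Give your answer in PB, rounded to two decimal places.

3.5 PiB = 3.5 × 2^50 bytes = 3,940,649,673,949,184 bytes
1 PB = 1,000,000,000,000,000 bytes
3,940,649,673,949,184 / 1,000,000,000,000,000 = 3.94 PB

3.94 PB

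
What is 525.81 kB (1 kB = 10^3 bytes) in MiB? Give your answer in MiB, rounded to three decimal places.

525.81 kB × 1,000 bytes/kB = 525,810 bytes
1 MiB = 1,048,576 bytes
525,810 / 1,048,576 = 0.501 MiB

0.501 MiB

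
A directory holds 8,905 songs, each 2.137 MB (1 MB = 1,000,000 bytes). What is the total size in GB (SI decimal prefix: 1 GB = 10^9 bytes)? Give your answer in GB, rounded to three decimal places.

19.030 GB

Total = 8,905 × 2.137 MB = 19029.985 MB
= 19029.985 × 1,000,000 bytes = 19,029,985,000 bytes
1 GB = 1,000,000,000 bytes
19,029,985,000 / 1,000,000,000 = 19.030 GB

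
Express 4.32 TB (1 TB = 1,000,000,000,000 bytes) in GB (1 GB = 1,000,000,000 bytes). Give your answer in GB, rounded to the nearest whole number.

4,320 GB

4.32 TB = 4.32 × 10^12 bytes = 4,320,000,000,000 bytes
1 GB = 1,000,000,000 bytes
4,320,000,000,000 / 1,000,000,000 = 4,320 GB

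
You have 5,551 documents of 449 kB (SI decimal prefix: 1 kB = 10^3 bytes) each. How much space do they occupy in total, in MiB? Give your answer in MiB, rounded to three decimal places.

2,376.937 MiB

Total = 5,551 × 449 kB = 2,492,399 kB
= 2,492,399 × 1,000 bytes = 2,492,399,000 bytes
1 MiB = 1,048,576 bytes
2,492,399,000 / 1,048,576 = 2,376.937 MiB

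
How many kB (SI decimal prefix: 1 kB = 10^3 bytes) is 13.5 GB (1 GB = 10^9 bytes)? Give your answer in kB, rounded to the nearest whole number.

13,500,000 kB

13.5 GB = 13.5 × 10^9 bytes = 13,500,000,000 bytes
1 kB = 10^3 bytes = 1,000 bytes
13,500,000,000 / 1,000 = 13,500,000 kB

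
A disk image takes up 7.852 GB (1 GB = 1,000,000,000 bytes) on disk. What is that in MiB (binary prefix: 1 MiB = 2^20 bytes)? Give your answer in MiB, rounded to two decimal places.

7.852 GB = 7.852 × 10^9 bytes = 7,852,000,000 bytes
1 MiB = 1,048,576 bytes
7,852,000,000 / 1,048,576 = 7,488.25 MiB

7,488.25 MiB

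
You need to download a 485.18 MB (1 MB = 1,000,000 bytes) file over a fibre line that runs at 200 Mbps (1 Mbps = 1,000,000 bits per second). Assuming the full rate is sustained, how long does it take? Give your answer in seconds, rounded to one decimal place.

19.4 seconds

485.18 MB = 485,180,000 bytes = 3,881,440,000 bits
200 Mbps = 200,000,000 bits/s
time = 3,881,440,000 / 200,000,000 = 19.4 s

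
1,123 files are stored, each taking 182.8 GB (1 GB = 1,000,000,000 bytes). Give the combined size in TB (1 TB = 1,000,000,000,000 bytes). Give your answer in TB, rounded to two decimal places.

205.28 TB

Total = 1,123 × 182.8 GB = 205284.4 GB
= 205284.4 × 1,000,000,000 bytes = 205,284,400,000,000 bytes
1 TB = 1,000,000,000,000 bytes
205,284,400,000,000 / 1,000,000,000,000 = 205.28 TB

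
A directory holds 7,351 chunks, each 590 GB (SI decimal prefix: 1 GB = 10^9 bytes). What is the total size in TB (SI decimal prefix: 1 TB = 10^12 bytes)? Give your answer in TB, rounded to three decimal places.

4,337.090 TB

Total = 7,351 × 590 GB = 4,337,090 GB
= 4,337,090 × 1,000,000,000 bytes = 4,337,090,000,000,000 bytes
1 TB = 1,000,000,000,000 bytes
4,337,090,000,000,000 / 1,000,000,000,000 = 4,337.090 TB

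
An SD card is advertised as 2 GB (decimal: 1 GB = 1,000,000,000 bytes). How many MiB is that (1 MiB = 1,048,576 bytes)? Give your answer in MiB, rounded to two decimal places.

1,907.35 MiB

2 GB = 2 × 10^9 bytes = 2,000,000,000 bytes
1 MiB = 2^20 bytes = 1,048,576 bytes
2,000,000,000 / 1,048,576 = 1,907.35 MiB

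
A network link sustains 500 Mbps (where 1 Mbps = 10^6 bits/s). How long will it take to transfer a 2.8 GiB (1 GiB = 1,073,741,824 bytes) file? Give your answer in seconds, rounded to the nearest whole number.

48 seconds

2.8 GiB = 3,006,477,107.2 bytes = 24,051,816,857.6 bits
500 Mbps = 500,000,000 bits/s
time = 24,051,816,857.6 / 500,000,000 = 48 s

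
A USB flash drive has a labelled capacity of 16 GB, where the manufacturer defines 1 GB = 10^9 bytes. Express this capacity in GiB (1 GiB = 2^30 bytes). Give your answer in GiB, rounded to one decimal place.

14.9 GiB

16 GB × 1,000,000,000 bytes/GB = 16,000,000,000 bytes
1 GiB = 1,073,741,824 bytes
16,000,000,000 / 1,073,741,824 = 14.9 GiB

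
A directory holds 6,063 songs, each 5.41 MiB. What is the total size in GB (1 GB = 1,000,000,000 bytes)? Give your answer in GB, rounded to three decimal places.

34.394 GB

Total = 6,063 × 5.41 MiB = 32800.83 MiB
= 32800.83 × 1,048,576 bytes = 34,394,163,118.08 bytes
1 GB = 1,000,000,000 bytes
34,394,163,118.08 / 1,000,000,000 = 34.394 GB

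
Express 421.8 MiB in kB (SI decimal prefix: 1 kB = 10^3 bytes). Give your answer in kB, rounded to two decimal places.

421.8 MiB × 1,048,576 bytes/MiB = 442,289,356.8 bytes
1 kB = 1,000 bytes
442,289,356.8 / 1,000 = 442,289.36 kB

442,289.36 kB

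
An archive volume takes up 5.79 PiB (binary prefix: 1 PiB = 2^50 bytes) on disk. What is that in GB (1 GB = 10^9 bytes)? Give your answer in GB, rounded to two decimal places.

6,518,960.46 GB

5.79 PiB × 1,125,899,906,842,624 bytes/PiB = 6,518,960,460,618,792.96 bytes
1 GB = 1,000,000,000 bytes
6,518,960,460,618,792.96 / 1,000,000,000 = 6,518,960.46 GB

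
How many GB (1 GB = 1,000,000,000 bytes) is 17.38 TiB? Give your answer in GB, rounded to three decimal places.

17.38 TiB = 17.38 × 2^40 bytes = 19,109,512,090,746.88 bytes
1 GB = 10^9 bytes = 1,000,000,000 bytes
19,109,512,090,746.88 / 1,000,000,000 = 19,109.512 GB

19,109.512 GB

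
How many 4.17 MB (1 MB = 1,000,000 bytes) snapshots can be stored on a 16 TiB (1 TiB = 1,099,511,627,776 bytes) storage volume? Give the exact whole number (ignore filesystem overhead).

Capacity: 16 TiB = 17,592,186,044,416 bytes
Per item: 4.17 MB = 4,170,000 bytes
⌊17,592,186,044,416 / 4,170,000⌋ = 4,218,749

4,218,749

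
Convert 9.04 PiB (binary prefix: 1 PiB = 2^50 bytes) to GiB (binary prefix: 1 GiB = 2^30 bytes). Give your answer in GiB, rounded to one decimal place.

9,479,127.0 GiB

9.04 PiB × 1,125,899,906,842,624 bytes/PiB = 10,178,135,157,857,320.96 bytes
1 GiB = 1,073,741,824 bytes
10,178,135,157,857,320.96 / 1,073,741,824 = 9,479,127.0 GiB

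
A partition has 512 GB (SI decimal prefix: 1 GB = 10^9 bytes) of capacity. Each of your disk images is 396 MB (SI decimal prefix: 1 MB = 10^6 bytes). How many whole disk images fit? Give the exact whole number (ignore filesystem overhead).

Capacity: 512 GB = 512,000,000,000 bytes
Per item: 396 MB = 396,000,000 bytes
⌊512,000,000,000 / 396,000,000⌋ = 1,292

1,292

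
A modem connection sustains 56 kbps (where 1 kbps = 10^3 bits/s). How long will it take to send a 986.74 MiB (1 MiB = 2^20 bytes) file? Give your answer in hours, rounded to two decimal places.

986.74 MiB = 1,034,671,882.24 bytes = 8,277,375,057.92 bits
56 kbps = 56,000 bits/s
time = 8,277,375,057.92 / 56,000 = 147,810.2689 s
147,810.2689 s / 3600 = 41.06 hours

41.06 hours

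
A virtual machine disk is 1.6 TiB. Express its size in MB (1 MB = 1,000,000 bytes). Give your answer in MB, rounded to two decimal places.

1,759,218.60 MB

1.6 TiB × 1,099,511,627,776 bytes/TiB = 1,759,218,604,441.6 bytes
1 MB = 10^6 bytes = 1,000,000 bytes
1,759,218,604,441.6 / 1,000,000 = 1,759,218.60 MB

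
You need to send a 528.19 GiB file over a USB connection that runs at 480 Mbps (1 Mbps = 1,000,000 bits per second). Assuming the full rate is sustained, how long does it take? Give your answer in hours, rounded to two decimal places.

528.19 GiB = 567,139,694,018.56 bytes = 4,537,117,552,148.48 bits
480 Mbps = 480,000,000 bits/s
time = 4,537,117,552,148.48 / 480,000,000 = 9,452.3282 s
9,452.3282 s / 3600 = 2.63 hours

2.63 hours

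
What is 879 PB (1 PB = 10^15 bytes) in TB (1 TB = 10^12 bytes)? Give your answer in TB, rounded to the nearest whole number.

879 PB = 879 × 10^15 bytes = 879,000,000,000,000,000 bytes
1 TB = 1,000,000,000,000 bytes
879,000,000,000,000,000 / 1,000,000,000,000 = 879,000 TB

879,000 TB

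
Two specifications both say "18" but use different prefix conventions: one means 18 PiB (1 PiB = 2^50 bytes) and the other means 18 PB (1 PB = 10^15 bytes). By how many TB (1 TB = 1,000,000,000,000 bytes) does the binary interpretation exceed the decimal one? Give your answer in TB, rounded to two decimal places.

2,266.20 TB

18 PiB = 18 × 1,125,899,906,842,624 = 20,266,198,323,167,232 bytes
18 PB = 18 × 1,000,000,000,000,000 = 18,000,000,000,000,000 bytes
difference = 2,266,198,323,167,232 bytes
2,266,198,323,167,232 / 1,000,000,000,000 = 2,266.20 TB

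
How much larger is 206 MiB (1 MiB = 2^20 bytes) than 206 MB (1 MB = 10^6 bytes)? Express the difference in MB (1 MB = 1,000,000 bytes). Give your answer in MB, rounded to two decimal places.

10.01 MB

206 MiB = 206 × 1,048,576 = 216,006,656 bytes
206 MB = 206 × 1,000,000 = 206,000,000 bytes
difference = 10,006,656 bytes
10,006,656 / 1,000,000 = 10.01 MB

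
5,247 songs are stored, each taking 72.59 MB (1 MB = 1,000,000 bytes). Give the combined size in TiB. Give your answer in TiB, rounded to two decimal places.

Total = 5,247 × 72.59 MB = 380879.73 MB
= 380879.73 × 1,000,000 bytes = 380,879,730,000 bytes
1 TiB = 1,099,511,627,776 bytes
380,879,730,000 / 1,099,511,627,776 = 0.35 TiB

0.35 TiB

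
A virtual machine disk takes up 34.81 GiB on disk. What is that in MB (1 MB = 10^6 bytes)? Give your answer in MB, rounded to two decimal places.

37,376.95 MB

34.81 GiB × 1,073,741,824 bytes/GiB = 37,376,952,893.44 bytes
1 MB = 10^6 bytes = 1,000,000 bytes
37,376,952,893.44 / 1,000,000 = 37,376.95 MB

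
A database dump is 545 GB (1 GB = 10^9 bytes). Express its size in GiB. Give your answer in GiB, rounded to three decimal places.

507.571 GiB

545 GB × 1,000,000,000 bytes/GB = 545,000,000,000 bytes
1 GiB = 2^30 bytes = 1,073,741,824 bytes
545,000,000,000 / 1,073,741,824 = 507.571 GiB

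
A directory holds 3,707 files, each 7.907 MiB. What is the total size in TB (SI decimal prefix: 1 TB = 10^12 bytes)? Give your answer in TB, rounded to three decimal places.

Total = 3,707 × 7.907 MiB = 29311.249 MiB
= 29311.249 × 1,048,576 bytes = 30,735,072,231.424 bytes
1 TB = 1,000,000,000,000 bytes
30,735,072,231.424 / 1,000,000,000,000 = 0.031 TB

0.031 TB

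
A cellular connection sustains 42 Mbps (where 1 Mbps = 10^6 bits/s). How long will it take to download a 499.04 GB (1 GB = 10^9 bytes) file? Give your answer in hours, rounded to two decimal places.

26.40 hours

499.04 GB = 499,040,000,000 bytes = 3,992,320,000,000 bits
42 Mbps = 42,000,000 bits/s
time = 3,992,320,000,000 / 42,000,000 = 95,055.2381 s
95,055.2381 s / 3600 = 26.40 hours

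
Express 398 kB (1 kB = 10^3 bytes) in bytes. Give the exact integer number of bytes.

398 × 1,000 = 398,000 bytes  (1 kB = 10^3 bytes)

398,000 bytes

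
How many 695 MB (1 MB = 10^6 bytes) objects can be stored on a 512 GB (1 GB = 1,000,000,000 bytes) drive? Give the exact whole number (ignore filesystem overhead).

Capacity: 512 GB = 512,000,000,000 bytes
Per item: 695 MB = 695,000,000 bytes
⌊512,000,000,000 / 695,000,000⌋ = 736

736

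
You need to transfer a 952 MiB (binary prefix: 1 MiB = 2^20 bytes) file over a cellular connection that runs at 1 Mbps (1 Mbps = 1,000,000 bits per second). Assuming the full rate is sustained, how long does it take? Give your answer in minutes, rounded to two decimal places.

952 MiB = 998,244,352 bytes = 7,985,954,816 bits
1 Mbps = 1,000,000 bits/s
time = 7,985,954,816 / 1,000,000 = 7,985.955 s
7,985.955 s / 60 = 133.10 minutes

133.10 minutes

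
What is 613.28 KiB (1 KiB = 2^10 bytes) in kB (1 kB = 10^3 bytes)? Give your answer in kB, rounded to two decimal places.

628.00 kB

613.28 KiB = 613.28 × 2^10 bytes = 627,998.72 bytes
1 kB = 10^3 bytes = 1,000 bytes
627,998.72 / 1,000 = 628.00 kB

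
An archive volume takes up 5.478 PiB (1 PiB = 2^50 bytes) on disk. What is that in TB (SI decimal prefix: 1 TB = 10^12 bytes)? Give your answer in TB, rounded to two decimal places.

6,167.68 TB

5.478 PiB = 5.478 × 2^50 bytes = 6,167,679,689,683,894.272 bytes
1 TB = 1,000,000,000,000 bytes
6,167,679,689,683,894.272 / 1,000,000,000,000 = 6,167.68 TB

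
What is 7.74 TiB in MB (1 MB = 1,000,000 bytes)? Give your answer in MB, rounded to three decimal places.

7.74 TiB = 7.74 × 2^40 bytes = 8,510,219,998,986.24 bytes
1 MB = 10^6 bytes = 1,000,000 bytes
8,510,219,998,986.24 / 1,000,000 = 8,510,219.999 MB

8,510,219.999 MB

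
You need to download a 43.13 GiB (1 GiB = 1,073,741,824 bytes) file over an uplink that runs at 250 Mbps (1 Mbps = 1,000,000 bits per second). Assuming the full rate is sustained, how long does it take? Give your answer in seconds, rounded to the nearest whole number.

1,482 seconds

43.13 GiB = 46,310,484,869.12 bytes = 370,483,878,952.96 bits
250 Mbps = 250,000,000 bits/s
time = 370,483,878,952.96 / 250,000,000 = 1,482 s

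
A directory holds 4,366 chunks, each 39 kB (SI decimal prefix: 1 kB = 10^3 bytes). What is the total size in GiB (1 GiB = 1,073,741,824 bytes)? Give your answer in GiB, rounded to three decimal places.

Total = 4,366 × 39 kB = 170,274 kB
= 170,274 × 1,000 bytes = 170,274,000 bytes
1 GiB = 1,073,741,824 bytes
170,274,000 / 1,073,741,824 = 0.159 GiB

0.159 GiB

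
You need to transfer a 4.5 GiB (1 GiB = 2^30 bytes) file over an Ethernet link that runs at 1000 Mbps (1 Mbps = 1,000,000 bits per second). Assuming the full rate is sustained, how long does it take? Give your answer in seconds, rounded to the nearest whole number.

4.5 GiB = 4,831,838,208 bytes = 38,654,705,664 bits
1000 Mbps = 1,000,000,000 bits/s
time = 38,654,705,664 / 1,000,000,000 = 39 s

39 seconds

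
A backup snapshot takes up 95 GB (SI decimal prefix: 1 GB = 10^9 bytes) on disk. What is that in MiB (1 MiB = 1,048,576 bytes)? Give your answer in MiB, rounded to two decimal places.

95 GB = 95 × 10^9 bytes = 95,000,000,000 bytes
1 MiB = 1,048,576 bytes
95,000,000,000 / 1,048,576 = 90,599.06 MiB

90,599.06 MiB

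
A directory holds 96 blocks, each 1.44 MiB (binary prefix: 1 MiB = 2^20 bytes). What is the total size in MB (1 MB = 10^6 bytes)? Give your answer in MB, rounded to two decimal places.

144.96 MB

Total = 96 × 1.44 MiB = 138.24 MiB
= 138.24 × 1,048,576 bytes = 144,955,146.24 bytes
1 MB = 1,000,000 bytes
144,955,146.24 / 1,000,000 = 144.96 MB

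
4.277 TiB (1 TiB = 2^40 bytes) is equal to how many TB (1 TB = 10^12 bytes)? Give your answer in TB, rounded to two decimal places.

4.70 TB

4.277 TiB × 1,099,511,627,776 bytes/TiB = 4,702,611,231,997.952 bytes
1 TB = 10^12 bytes = 1,000,000,000,000 bytes
4,702,611,231,997.952 / 1,000,000,000,000 = 4.70 TB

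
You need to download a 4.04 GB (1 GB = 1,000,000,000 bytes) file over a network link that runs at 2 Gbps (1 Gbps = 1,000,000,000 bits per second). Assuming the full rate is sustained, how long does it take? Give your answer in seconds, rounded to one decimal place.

16.2 seconds

4.04 GB = 4,040,000,000 bytes = 32,320,000,000 bits
2 Gbps = 2,000,000,000 bits/s
time = 32,320,000,000 / 2,000,000,000 = 16.2 s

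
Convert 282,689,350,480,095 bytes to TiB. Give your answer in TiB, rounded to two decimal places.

257.10 TiB

282,689,350,480,095 bytes given.
1 TiB = 1,099,511,627,776 bytes
282,689,350,480,095 / 1,099,511,627,776 = 257.10 TiB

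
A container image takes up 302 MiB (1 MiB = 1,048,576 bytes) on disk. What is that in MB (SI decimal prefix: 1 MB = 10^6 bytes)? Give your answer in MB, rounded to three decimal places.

316.670 MB

302 MiB × 1,048,576 bytes/MiB = 316,669,952 bytes
1 MB = 10^6 bytes = 1,000,000 bytes
316,669,952 / 1,000,000 = 316.670 MB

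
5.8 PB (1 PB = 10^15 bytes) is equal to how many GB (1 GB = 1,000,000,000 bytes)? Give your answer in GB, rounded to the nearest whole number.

5.8 PB = 5.8 × 10^15 bytes = 5,800,000,000,000,000 bytes
1 GB = 10^9 bytes = 1,000,000,000 bytes
5,800,000,000,000,000 / 1,000,000,000 = 5,800,000 GB

5,800,000 GB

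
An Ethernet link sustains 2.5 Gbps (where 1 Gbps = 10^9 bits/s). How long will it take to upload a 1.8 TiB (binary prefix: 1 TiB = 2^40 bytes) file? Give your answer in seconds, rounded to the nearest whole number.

1.8 TiB = 1,979,120,929,996.8 bytes = 15,832,967,439,974.4 bits
2.5 Gbps = 2,500,000,000 bits/s
time = 15,832,967,439,974.4 / 2,500,000,000 = 6,333 s

6,333 seconds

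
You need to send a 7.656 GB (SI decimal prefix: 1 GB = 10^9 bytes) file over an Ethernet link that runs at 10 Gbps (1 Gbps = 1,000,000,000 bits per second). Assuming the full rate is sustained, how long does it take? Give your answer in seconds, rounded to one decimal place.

7.656 GB = 7,656,000,000 bytes = 61,248,000,000 bits
10 Gbps = 10,000,000,000 bits/s
time = 61,248,000,000 / 10,000,000,000 = 6.1 s

6.1 seconds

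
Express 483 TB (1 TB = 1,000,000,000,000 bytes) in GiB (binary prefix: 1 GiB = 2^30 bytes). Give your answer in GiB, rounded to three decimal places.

449,828.804 GiB

483 TB × 1,000,000,000,000 bytes/TB = 483,000,000,000,000 bytes
1 GiB = 2^30 bytes = 1,073,741,824 bytes
483,000,000,000,000 / 1,073,741,824 = 449,828.804 GiB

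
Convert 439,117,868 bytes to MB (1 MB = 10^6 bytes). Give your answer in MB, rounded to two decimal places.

439.12 MB

439,117,868 bytes given.
1 MB = 1,000,000 bytes
439,117,868 / 1,000,000 = 439.12 MB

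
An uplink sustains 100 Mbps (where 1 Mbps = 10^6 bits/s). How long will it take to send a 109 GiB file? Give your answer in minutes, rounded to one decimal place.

109 GiB = 117,037,858,816 bytes = 936,302,870,528 bits
100 Mbps = 100,000,000 bits/s
time = 936,302,870,528 / 100,000,000 = 9,363.03 s
9,363.03 s / 60 = 156.1 minutes

156.1 minutes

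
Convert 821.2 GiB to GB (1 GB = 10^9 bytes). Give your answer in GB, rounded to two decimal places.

821.2 GiB = 821.2 × 2^30 bytes = 881,756,785,868.8 bytes
1 GB = 1,000,000,000 bytes
881,756,785,868.8 / 1,000,000,000 = 881.76 GB

881.76 GB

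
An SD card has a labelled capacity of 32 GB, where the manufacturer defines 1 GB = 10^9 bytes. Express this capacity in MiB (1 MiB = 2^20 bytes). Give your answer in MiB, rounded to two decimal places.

30,517.58 MiB

32 GB × 1,000,000,000 bytes/GB = 32,000,000,000 bytes
1 MiB = 2^20 bytes = 1,048,576 bytes
32,000,000,000 / 1,048,576 = 30,517.58 MiB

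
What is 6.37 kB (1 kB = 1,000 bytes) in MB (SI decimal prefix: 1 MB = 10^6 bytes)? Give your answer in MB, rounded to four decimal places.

6.37 kB = 6.37 × 10^3 bytes = 6,370 bytes
1 MB = 1,000,000 bytes
6,370 / 1,000,000 = 0.0064 MB

0.0064 MB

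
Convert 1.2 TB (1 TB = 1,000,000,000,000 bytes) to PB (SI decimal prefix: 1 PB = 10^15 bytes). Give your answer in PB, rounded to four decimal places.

1.2 TB × 1,000,000,000,000 bytes/TB = 1,200,000,000,000 bytes
1 PB = 10^15 bytes = 1,000,000,000,000,000 bytes
1,200,000,000,000 / 1,000,000,000,000,000 = 0.0012 PB

0.0012 PB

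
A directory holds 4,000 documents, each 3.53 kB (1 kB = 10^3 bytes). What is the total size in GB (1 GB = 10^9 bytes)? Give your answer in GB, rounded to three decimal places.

Total = 4,000 × 3.53 kB = 14,120 kB
= 14,120 × 1,000 bytes = 14,120,000 bytes
1 GB = 1,000,000,000 bytes
14,120,000 / 1,000,000,000 = 0.014 GB

0.014 GB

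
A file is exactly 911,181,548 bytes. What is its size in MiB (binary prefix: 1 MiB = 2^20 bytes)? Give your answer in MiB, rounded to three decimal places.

911,181,548 bytes given.
1 MiB = 1,048,576 bytes
911,181,548 / 1,048,576 = 868.970 MiB

868.970 MiB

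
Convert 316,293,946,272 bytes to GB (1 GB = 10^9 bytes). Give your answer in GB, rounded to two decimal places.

316,293,946,272 bytes given.
1 GB = 1,000,000,000 bytes
316,293,946,272 / 1,000,000,000 = 316.29 GB

316.29 GB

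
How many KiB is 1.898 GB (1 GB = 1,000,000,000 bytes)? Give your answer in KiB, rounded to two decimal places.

1,853,515.63 KiB

1.898 GB = 1.898 × 10^9 bytes = 1,898,000,000 bytes
1 KiB = 2^10 bytes = 1,024 bytes
1,898,000,000 / 1,024 = 1,853,515.63 KiB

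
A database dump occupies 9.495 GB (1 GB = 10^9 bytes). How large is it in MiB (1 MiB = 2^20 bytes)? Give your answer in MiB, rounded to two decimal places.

9,055.14 MiB

9.495 GB = 9.495 × 10^9 bytes = 9,495,000,000 bytes
1 MiB = 2^20 bytes = 1,048,576 bytes
9,495,000,000 / 1,048,576 = 9,055.14 MiB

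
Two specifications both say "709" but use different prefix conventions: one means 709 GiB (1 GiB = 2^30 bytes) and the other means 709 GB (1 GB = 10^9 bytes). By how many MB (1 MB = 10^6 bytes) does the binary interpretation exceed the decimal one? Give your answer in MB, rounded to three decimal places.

52,282.953 MB

709 GiB = 709 × 1,073,741,824 = 761,282,953,216 bytes
709 GB = 709 × 1,000,000,000 = 709,000,000,000 bytes
difference = 52,282,953,216 bytes
52,282,953,216 / 1,000,000 = 52,282.953 MB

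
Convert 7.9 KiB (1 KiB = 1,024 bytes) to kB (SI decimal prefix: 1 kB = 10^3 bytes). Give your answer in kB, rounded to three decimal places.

7.9 KiB = 7.9 × 2^10 bytes = 8,089.6 bytes
1 kB = 1,000 bytes
8,089.6 / 1,000 = 8.090 kB

8.090 kB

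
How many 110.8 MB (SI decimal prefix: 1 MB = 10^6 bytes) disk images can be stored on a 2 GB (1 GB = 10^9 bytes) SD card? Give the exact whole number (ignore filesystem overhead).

Capacity: 2 GB = 2,000,000,000 bytes
Per item: 110.8 MB = 110,800,000 bytes
⌊2,000,000,000 / 110,800,000⌋ = 18

18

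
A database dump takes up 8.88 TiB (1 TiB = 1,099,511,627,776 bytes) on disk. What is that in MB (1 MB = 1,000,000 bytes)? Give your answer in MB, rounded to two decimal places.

8.88 TiB = 8.88 × 2^40 bytes = 9,763,663,254,650.88 bytes
1 MB = 10^6 bytes = 1,000,000 bytes
9,763,663,254,650.88 / 1,000,000 = 9,763,663.25 MB

9,763,663.25 MB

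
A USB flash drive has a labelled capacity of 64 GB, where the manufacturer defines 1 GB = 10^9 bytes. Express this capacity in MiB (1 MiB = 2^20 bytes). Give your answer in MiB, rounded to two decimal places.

61,035.16 MiB

64 GB = 64 × 10^9 bytes = 64,000,000,000 bytes
1 MiB = 2^20 bytes = 1,048,576 bytes
64,000,000,000 / 1,048,576 = 61,035.16 MiB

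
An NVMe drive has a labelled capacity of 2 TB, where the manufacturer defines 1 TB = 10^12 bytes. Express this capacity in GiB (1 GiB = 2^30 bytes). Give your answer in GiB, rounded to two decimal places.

2 TB = 2 × 10^12 bytes = 2,000,000,000,000 bytes
1 GiB = 2^30 bytes = 1,073,741,824 bytes
2,000,000,000,000 / 1,073,741,824 = 1,862.65 GiB

1,862.65 GiB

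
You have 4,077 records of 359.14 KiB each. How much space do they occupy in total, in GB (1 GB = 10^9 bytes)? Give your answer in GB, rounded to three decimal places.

Total = 4,077 × 359.14 KiB = 1464213.78 KiB
= 1464213.78 × 1,024 bytes = 1,499,354,910.72 bytes
1 GB = 1,000,000,000 bytes
1,499,354,910.72 / 1,000,000,000 = 1.499 GB

1.499 GB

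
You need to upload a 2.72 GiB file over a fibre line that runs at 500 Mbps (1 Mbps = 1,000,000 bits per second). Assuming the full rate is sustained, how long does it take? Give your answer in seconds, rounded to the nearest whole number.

47 seconds

2.72 GiB = 2,920,577,761.28 bytes = 23,364,622,090.24 bits
500 Mbps = 500,000,000 bits/s
time = 23,364,622,090.24 / 500,000,000 = 47 s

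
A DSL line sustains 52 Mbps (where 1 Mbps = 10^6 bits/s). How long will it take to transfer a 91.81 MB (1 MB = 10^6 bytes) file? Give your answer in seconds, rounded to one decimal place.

14.1 seconds

91.81 MB = 91,810,000 bytes = 734,480,000 bits
52 Mbps = 52,000,000 bits/s
time = 734,480,000 / 52,000,000 = 14.1 s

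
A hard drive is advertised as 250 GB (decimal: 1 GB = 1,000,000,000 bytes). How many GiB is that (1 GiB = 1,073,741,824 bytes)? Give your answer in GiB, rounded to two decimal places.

232.83 GiB

250 GB = 250 × 10^9 bytes = 250,000,000,000 bytes
1 GiB = 1,073,741,824 bytes
250,000,000,000 / 1,073,741,824 = 232.83 GiB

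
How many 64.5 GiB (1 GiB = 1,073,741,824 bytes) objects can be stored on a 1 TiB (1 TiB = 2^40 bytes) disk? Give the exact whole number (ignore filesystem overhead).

15

Capacity: 1 TiB = 1,099,511,627,776 bytes
Per item: 64.5 GiB = 69,256,347,648 bytes
⌊1,099,511,627,776 / 69,256,347,648⌋ = 15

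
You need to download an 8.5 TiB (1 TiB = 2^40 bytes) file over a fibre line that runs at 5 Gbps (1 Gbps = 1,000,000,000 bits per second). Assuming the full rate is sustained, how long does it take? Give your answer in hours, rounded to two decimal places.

4.15 hours

8.5 TiB = 9,345,848,836,096 bytes = 74,766,790,688,768 bits
5 Gbps = 5,000,000,000 bits/s
time = 74,766,790,688,768 / 5,000,000,000 = 14,953.3581 s
14,953.3581 s / 3600 = 4.15 hours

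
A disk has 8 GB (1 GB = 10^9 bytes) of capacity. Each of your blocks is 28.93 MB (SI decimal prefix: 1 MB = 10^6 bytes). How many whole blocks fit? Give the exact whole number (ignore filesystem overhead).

276

Capacity: 8 GB = 8,000,000,000 bytes
Per item: 28.93 MB = 28,930,000 bytes
⌊8,000,000,000 / 28,930,000⌋ = 276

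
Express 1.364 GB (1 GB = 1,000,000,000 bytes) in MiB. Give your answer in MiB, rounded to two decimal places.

1,300.81 MiB

1.364 GB × 1,000,000,000 bytes/GB = 1,364,000,000 bytes
1 MiB = 2^20 bytes = 1,048,576 bytes
1,364,000,000 / 1,048,576 = 1,300.81 MiB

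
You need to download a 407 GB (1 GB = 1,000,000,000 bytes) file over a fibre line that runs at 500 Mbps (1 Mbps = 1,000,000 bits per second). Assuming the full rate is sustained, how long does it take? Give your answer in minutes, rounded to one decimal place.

108.5 minutes

407 GB = 407,000,000,000 bytes = 3,256,000,000,000 bits
500 Mbps = 500,000,000 bits/s
time = 3,256,000,000,000 / 500,000,000 = 6,512.00 s
6,512.00 s / 60 = 108.5 minutes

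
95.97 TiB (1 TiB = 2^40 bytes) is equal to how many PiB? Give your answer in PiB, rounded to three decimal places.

95.97 TiB = 95.97 × 2^40 bytes = 105,520,130,917,662.72 bytes
1 PiB = 2^50 bytes = 1,125,899,906,842,624 bytes
105,520,130,917,662.72 / 1,125,899,906,842,624 = 0.094 PiB

0.094 PiB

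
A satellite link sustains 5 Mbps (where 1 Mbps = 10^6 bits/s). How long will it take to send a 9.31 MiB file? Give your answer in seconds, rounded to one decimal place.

9.31 MiB = 9,762,242.56 bytes = 78,097,940.48 bits
5 Mbps = 5,000,000 bits/s
time = 78,097,940.48 / 5,000,000 = 15.6 s

15.6 seconds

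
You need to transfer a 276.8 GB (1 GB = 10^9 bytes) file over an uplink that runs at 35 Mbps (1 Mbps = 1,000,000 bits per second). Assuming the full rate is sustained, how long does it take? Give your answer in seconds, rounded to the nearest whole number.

276.8 GB = 276,800,000,000 bytes = 2,214,400,000,000 bits
35 Mbps = 35,000,000 bits/s
time = 2,214,400,000,000 / 35,000,000 = 63,269 s

63,269 seconds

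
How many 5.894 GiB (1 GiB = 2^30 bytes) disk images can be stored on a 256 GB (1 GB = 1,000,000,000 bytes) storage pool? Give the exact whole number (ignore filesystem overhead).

40

Capacity: 256 GB = 256,000,000,000 bytes
Per item: 5.894 GiB = 6,328,634,310.656 bytes
⌊256,000,000,000 / 6,328,634,310.656⌋ = 40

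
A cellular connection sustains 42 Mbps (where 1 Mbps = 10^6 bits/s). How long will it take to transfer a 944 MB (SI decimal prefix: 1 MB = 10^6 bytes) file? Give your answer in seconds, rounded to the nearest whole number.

180 seconds

944 MB = 944,000,000 bytes = 7,552,000,000 bits
42 Mbps = 42,000,000 bits/s
time = 7,552,000,000 / 42,000,000 = 180 s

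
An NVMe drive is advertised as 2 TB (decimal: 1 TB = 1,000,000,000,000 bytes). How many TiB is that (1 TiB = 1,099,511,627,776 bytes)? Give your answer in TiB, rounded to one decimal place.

2 TB = 2 × 10^12 bytes = 2,000,000,000,000 bytes
1 TiB = 1,099,511,627,776 bytes
2,000,000,000,000 / 1,099,511,627,776 = 1.8 TiB

1.8 TiB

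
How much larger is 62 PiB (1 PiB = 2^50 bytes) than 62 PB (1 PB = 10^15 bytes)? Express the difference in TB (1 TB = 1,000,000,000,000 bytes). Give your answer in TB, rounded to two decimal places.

7,805.79 TB

62 PiB = 62 × 1,125,899,906,842,624 = 69,805,794,224,242,688 bytes
62 PB = 62 × 1,000,000,000,000,000 = 62,000,000,000,000,000 bytes
difference = 7,805,794,224,242,688 bytes
7,805,794,224,242,688 / 1,000,000,000,000 = 7,805.79 TB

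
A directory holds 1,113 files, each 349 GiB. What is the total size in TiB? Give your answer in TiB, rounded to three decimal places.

379.333 TiB

Total = 1,113 × 349 GiB = 388,437 GiB
= 388,437 × 1,073,741,824 bytes = 417,081,052,889,088 bytes
1 TiB = 1,099,511,627,776 bytes
417,081,052,889,088 / 1,099,511,627,776 = 379.333 TiB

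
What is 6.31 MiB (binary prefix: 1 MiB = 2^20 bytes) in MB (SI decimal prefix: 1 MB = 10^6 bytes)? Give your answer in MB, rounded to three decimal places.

6.31 MiB = 6.31 × 2^20 bytes = 6,616,514.56 bytes
1 MB = 1,000,000 bytes
6,616,514.56 / 1,000,000 = 6.617 MB

6.617 MB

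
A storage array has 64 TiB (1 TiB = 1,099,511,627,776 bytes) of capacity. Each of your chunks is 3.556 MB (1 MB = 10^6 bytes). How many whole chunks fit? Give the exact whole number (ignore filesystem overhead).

19,788,735

Capacity: 64 TiB = 70,368,744,177,664 bytes
Per item: 3.556 MB = 3,556,000 bytes
⌊70,368,744,177,664 / 3,556,000⌋ = 19,788,735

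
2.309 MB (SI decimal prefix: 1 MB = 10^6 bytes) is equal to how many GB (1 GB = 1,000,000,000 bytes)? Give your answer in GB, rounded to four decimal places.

0.0023 GB

2.309 MB × 1,000,000 bytes/MB = 2,309,000 bytes
1 GB = 10^9 bytes = 1,000,000,000 bytes
2,309,000 / 1,000,000,000 = 0.0023 GB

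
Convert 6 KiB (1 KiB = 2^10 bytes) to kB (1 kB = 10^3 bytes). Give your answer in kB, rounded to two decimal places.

6.14 kB

6 KiB = 6 × 2^10 bytes = 6,144 bytes
1 kB = 1,000 bytes
6,144 / 1,000 = 6.14 kB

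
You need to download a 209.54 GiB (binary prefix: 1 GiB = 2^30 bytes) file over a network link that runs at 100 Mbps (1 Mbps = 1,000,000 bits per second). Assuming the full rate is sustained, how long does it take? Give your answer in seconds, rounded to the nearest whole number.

17,999 seconds

209.54 GiB = 224,991,861,800.96 bytes = 1,799,934,894,407.68 bits
100 Mbps = 100,000,000 bits/s
time = 1,799,934,894,407.68 / 100,000,000 = 17,999 s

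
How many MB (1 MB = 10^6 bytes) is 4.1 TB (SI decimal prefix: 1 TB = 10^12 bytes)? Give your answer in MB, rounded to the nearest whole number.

4.1 TB × 1,000,000,000,000 bytes/TB = 4,100,000,000,000 bytes
1 MB = 1,000,000 bytes
4,100,000,000,000 / 1,000,000 = 4,100,000 MB

4,100,000 MB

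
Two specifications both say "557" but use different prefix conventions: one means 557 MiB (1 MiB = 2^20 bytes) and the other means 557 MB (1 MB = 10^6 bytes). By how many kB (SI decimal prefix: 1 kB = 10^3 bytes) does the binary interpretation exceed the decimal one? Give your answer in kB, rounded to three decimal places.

557 MiB = 557 × 1,048,576 = 584,056,832 bytes
557 MB = 557 × 1,000,000 = 557,000,000 bytes
difference = 27,056,832 bytes
27,056,832 / 1,000 = 27,056.832 kB

27,056.832 kB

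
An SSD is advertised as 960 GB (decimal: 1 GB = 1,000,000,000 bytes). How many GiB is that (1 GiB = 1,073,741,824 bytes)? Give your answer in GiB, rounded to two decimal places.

960 GB × 1,000,000,000 bytes/GB = 960,000,000,000 bytes
1 GiB = 1,073,741,824 bytes
960,000,000,000 / 1,073,741,824 = 894.07 GiB

894.07 GiB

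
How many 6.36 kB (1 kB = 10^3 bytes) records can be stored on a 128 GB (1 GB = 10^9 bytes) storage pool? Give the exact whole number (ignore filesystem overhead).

20,125,786

Capacity: 128 GB = 128,000,000,000 bytes
Per item: 6.36 kB = 6,360 bytes
⌊128,000,000,000 / 6,360⌋ = 20,125,786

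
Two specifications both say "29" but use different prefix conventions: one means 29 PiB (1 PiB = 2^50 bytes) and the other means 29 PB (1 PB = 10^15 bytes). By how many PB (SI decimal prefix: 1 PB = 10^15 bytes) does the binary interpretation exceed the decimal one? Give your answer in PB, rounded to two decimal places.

3.65 PB

29 PiB = 29 × 1,125,899,906,842,624 = 32,651,097,298,436,096 bytes
29 PB = 29 × 1,000,000,000,000,000 = 29,000,000,000,000,000 bytes
difference = 3,651,097,298,436,096 bytes
3,651,097,298,436,096 / 1,000,000,000,000,000 = 3.65 PB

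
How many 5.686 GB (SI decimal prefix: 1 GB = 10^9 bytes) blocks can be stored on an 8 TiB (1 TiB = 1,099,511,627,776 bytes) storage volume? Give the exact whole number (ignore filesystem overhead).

Capacity: 8 TiB = 8,796,093,022,208 bytes
Per item: 5.686 GB = 5,686,000,000 bytes
⌊8,796,093,022,208 / 5,686,000,000⌋ = 1,546

1,546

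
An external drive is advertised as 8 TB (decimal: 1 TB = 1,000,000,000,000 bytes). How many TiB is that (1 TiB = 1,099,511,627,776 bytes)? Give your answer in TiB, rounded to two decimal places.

8 TB = 8 × 10^12 bytes = 8,000,000,000,000 bytes
1 TiB = 1,099,511,627,776 bytes
8,000,000,000,000 / 1,099,511,627,776 = 7.28 TiB

7.28 TiB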